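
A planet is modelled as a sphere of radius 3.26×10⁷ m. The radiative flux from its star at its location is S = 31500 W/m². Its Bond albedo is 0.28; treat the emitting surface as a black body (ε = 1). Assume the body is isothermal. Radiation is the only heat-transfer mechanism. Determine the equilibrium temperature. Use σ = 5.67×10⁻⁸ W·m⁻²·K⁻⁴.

At equilibrium, absorbed power = emitted power.
Absorbing cross-section = πr² = 3.339×10¹⁵ m²; emitting surface = 4πr² = 1.336×10¹⁶ m² (ratio 4).
(1−a)S·A_cross = εσ·A_surf·T⁴  ⇒  T⁴ = (1−a)S/(4σ).
T⁴ = 0.720·31500/(4·5.67×10⁻⁸) = 1.000×10¹¹ K⁴.
T = (1.000×10¹¹)^(1/4).

T ≈ 562 K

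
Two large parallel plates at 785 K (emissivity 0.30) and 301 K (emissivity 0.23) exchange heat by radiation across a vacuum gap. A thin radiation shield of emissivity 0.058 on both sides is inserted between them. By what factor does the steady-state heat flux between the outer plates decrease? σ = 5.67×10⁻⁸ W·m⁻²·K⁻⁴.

Without shield: q₀ = σΔ(T⁴)/(1/ε₁+1/ε₂−1) with denominator 6.681.
With shield the two gaps are in series; the resistances add: (1/ε₁+1/ε_s−1)+(1/ε_s+1/ε₂−1) = 19.57+20.59 = 40.16.
Heat-flux ratio q₀/q = 40.16/6.681.

factor ≈ 6.01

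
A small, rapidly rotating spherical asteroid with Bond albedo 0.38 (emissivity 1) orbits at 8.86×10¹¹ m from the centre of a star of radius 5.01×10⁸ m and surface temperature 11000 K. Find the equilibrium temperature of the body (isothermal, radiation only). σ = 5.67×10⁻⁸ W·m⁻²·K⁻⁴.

The star's surface emits σT_*⁴; at distance d the flux is S = σT_*⁴(R_*/d)².
S = 5.67×10⁻⁸·(11000)⁴·(5.01×10⁸/8.86×10¹¹)² = 265.4 W/m².
For an isothermal sphere T⁴ = (1−a)S/(4σ) = 7.256×10⁸ K⁴.

T ≈ 164 K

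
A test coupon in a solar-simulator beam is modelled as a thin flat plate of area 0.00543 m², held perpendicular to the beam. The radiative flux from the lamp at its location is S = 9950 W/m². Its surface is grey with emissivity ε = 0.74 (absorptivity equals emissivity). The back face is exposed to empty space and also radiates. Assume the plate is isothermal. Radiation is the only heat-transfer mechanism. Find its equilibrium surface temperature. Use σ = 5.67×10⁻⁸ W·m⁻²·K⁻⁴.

At equilibrium, absorbed power = emitted power.
Absorbing cross-section = A = 0.005430 m²; emitting surface = 2A = 0.01086 m² (ratio 2).
εS·A_cross = εσ·A_surf·T⁴  ⇒  T⁴ = S/(2σ)   (ε cancels).
T⁴ = 9950/(2·5.67×10⁻⁸) = 8.774×10¹⁰ K⁴.
T = (8.774×10¹⁰)^(1/4).

T ≈ 544 K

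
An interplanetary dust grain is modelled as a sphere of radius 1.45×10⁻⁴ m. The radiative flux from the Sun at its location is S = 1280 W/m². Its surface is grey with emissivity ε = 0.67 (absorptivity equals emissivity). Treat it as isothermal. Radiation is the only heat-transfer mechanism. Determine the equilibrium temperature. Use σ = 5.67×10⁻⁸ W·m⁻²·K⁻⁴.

At equilibrium, absorbed power = emitted power.
Absorbing cross-section = πr² = 6.605×10⁻⁸ m²; emitting surface = 4πr² = 2.642×10⁻⁷ m² (ratio 4).
εS·A_cross = εσ·A_surf·T⁴  ⇒  T⁴ = S/(4σ)   (ε cancels).
T⁴ = 1280/(4·5.67×10⁻⁸) = 5.644×10⁹ K⁴.
T = (5.644×10⁹)^(1/4).

T ≈ 274 K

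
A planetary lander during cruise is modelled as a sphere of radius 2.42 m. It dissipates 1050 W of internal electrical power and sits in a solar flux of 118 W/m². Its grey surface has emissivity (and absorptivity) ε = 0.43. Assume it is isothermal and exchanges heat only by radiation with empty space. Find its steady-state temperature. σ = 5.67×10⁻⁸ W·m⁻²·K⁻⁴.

T ≈ 182 K

At steady state, absorbed solar power + internal power = radiated power.
Absorbed: α·S·A_cross = 0.43·118·18.40 = 933.5 W (cross-section πr²).
Total input = 933.5 + 1050 = 1984 W.
Radiated: εσ·A_surf·T⁴ with A_surf = 4πr² = 73.59 m².
T⁴ = 1984/(0.43·5.67×10⁻⁸·73.59) = 1.105×10⁹ K⁴.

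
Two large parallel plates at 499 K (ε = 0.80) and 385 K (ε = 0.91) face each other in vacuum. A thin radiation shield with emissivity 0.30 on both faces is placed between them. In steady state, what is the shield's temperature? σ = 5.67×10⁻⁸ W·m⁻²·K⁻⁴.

In steady state the net flux on the hot side equals that on the cold side.
σ(T₁⁴−T_s⁴)/D₁ = σ(T_s⁴−T₂⁴)/D₂, with D₁ = 1/ε₁+1/ε_s−1 = 3.583, D₂ = 1/ε_s+1/ε₂−1 = 3.432.
Solve for T_s⁴: T_s⁴ = (D₂·T₁⁴ + D₁·T₂⁴)/(D₁+D₂) = 4.155×10¹⁰ K⁴.

T_s ≈ 451 K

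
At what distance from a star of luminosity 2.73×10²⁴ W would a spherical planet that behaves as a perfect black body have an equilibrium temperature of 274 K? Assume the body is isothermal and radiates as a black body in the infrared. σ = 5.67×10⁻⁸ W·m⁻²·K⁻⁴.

For an isothermal black-emitting sphere, (1−a)S·πr² = σ·4πr²·T⁴ ⇒ S = 4σT⁴/(1−a).
S = 4·5.67×10⁻⁸·(274)⁴/1.00 = 1278 W/m².
Flux falls as S = L/(4πd²), so d = √(L/(4πS)) = √(2.73×10²⁴/(4π·1278)).

d ≈ 1.30×10¹⁰ m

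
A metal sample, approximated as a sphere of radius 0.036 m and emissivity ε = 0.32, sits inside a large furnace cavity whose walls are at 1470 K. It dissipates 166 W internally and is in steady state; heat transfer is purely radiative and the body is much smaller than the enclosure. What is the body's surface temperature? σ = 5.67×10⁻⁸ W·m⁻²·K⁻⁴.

T ≈ 1510 K

For a small grey body in a large enclosure, net radiated power = εσA(T⁴ − T_w⁴).
Steady state: P = εσA(T⁴ − T_w⁴) with A = 4πr² = 0.01629 m².
T⁴ = P/(εσA) + T_w⁴ = 166/(0.32·5.67×10⁻⁸·0.01629) + (1470)⁴
    = 5.618×10¹¹ + 4.669×10¹² = 5.231×10¹² K⁴.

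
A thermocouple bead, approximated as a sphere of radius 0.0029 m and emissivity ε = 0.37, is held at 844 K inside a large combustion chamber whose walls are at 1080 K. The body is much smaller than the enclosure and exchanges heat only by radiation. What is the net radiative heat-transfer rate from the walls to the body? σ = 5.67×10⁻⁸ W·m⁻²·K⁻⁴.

For a small grey body in a large enclosure: P_net = εσA(T_body⁴ − T_wall⁴).
A = 4πr² = 1.057×10⁻⁴ m²; T_body⁴ − T_wall⁴ = 5.074×10¹¹ − 1.360×10¹² = -8.531×10¹¹ K⁴.
|P_net| = 0.37·5.67×10⁻⁸·1.057×10⁻⁴·8.531×10¹¹.

P_net ≈ 1.89 W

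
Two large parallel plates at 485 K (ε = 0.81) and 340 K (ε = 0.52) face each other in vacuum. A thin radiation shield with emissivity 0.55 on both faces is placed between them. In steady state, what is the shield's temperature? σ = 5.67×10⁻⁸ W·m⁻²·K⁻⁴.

In steady state the net flux on the hot side equals that on the cold side.
σ(T₁⁴−T_s⁴)/D₁ = σ(T_s⁴−T₂⁴)/D₂, with D₁ = 1/ε₁+1/ε_s−1 = 2.053, D₂ = 1/ε_s+1/ε₂−1 = 2.741.
Solve for T_s⁴: T_s⁴ = (D₂·T₁⁴ + D₁·T₂⁴)/(D₁+D₂) = 3.736×10¹⁰ K⁴.

T_s ≈ 440 K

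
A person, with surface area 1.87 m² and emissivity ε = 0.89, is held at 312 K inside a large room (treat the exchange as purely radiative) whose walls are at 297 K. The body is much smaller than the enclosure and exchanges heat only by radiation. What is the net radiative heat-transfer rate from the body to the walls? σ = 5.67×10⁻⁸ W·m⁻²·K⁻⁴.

For a small grey body in a large enclosure: P_net = εσA(T_body⁴ − T_wall⁴).
A = 1.87 m²; T_body⁴ − T_wall⁴ = 9.476×10⁹ − 7.781×10⁹ = 1.695×10⁹ K⁴.
|P_net| = 0.89·5.67×10⁻⁸·1.870·1.695×10⁹.

P_net ≈ 160 W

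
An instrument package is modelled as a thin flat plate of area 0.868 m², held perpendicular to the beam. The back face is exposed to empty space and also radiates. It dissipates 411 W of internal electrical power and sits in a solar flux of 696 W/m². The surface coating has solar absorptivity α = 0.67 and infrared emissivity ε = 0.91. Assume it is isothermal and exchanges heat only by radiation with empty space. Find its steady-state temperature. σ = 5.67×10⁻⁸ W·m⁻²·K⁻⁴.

T ≈ 309 K

At steady state, absorbed solar power + internal power = radiated power.
Absorbed: α·S·A_cross = 0.67·696·0.8680 = 404.8 W (cross-section A).
Total input = 404.8 + 411 = 815.8 W.
Radiated: εσ·A_surf·T⁴ with A_surf = 2A = 1.736 m².
T⁴ = 815.8/(0.91·5.67×10⁻⁸·1.736) = 9.107×10⁹ K⁴.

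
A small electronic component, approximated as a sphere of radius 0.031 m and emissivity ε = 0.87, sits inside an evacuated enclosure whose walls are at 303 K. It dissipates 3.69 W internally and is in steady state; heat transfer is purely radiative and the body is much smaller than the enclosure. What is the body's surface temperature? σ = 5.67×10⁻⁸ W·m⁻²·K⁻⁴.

For a small grey body in a large enclosure, net radiated power = εσA(T⁴ − T_w⁴).
Steady state: P = εσA(T⁴ − T_w⁴) with A = 4πr² = 0.01208 m².
T⁴ = P/(εσA) + T_w⁴ = 3.69/(0.87·5.67×10⁻⁸·0.01208) + (303)⁴
    = 6.194×10⁹ + 8.429×10⁹ = 1.462×10¹⁰ K⁴.

T ≈ 348 K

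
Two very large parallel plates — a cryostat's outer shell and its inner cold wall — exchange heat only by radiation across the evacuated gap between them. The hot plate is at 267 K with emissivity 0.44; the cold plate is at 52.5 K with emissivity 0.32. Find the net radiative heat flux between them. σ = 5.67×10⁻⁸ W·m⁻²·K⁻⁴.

q ≈ 65.4 W/m²

For two infinite grey parallel plates, q = σ(T₁⁴ − T₂⁴)/(1/ε₁ + 1/ε₂ − 1).
T₁⁴ − T₂⁴ = 5.082×10⁹ − 7.597×10⁶ = 5.075×10⁹ K⁴.
1/ε₁ + 1/ε₂ − 1 = 2.273 + 3.125 − 1 = 4.398.
q = 5.67×10⁻⁸ × 5.075×10⁹ / 4.398.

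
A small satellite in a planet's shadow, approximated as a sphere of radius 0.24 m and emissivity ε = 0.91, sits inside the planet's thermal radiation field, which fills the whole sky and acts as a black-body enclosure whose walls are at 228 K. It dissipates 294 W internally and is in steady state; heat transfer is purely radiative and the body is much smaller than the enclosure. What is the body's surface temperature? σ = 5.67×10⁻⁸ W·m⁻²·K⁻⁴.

T ≈ 321 K

For a small grey body in a large enclosure, net radiated power = εσA(T⁴ − T_w⁴).
Steady state: P = εσA(T⁴ − T_w⁴) with A = 4πr² = 0.7238 m².
T⁴ = P/(εσA) + T_w⁴ = 294/(0.91·5.67×10⁻⁸·0.7238) + (228)⁴
    = 7.872×10⁹ + 2.702×10⁹ = 1.057×10¹⁰ K⁴.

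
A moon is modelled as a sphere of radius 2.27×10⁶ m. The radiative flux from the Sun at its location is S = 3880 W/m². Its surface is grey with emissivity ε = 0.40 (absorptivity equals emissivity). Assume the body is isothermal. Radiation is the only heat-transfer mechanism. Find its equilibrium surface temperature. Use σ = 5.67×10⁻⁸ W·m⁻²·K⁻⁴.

T ≈ 362 K

At equilibrium, absorbed power = emitted power.
Absorbing cross-section = πr² = 1.619×10¹³ m²; emitting surface = 4πr² = 6.475×10¹³ m² (ratio 4).
εS·A_cross = εσ·A_surf·T⁴  ⇒  T⁴ = S/(4σ)   (ε cancels).
T⁴ = 3880/(4·5.67×10⁻⁸) = 1.711×10¹⁰ K⁴.
T = (1.711×10¹⁰)^(1/4).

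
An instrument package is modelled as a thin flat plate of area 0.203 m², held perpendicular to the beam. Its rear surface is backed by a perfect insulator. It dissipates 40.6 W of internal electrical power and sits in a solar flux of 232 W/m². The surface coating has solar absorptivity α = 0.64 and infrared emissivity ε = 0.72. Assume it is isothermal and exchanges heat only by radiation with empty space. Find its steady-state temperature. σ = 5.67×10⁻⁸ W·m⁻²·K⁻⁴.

At steady state, absorbed solar power + internal power = radiated power.
Absorbed: α·S·A_cross = 0.64·232·0.2030 = 30.14 W (cross-section A).
Total input = 30.14 + 40.6 = 70.74 W.
Radiated: εσ·A_surf·T⁴ with A_surf = A = 0.2030 m².
T⁴ = 70.74/(0.72·5.67×10⁻⁸·0.2030) = 8.536×10⁹ K⁴.

T ≈ 304 K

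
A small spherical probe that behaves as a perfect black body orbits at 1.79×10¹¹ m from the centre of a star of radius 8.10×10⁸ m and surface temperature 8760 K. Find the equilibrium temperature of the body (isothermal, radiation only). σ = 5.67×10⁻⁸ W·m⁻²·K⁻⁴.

T ≈ 417 K

The star's surface emits σT_*⁴; at distance d the flux is S = σT_*⁴(R_*/d)².
S = 5.67×10⁻⁸·(8760)⁴·(8.10×10⁸/1.79×10¹¹)² = 6837 W/m².
For an isothermal sphere T⁴ = (1−a)S/(4σ) = 3.015×10¹⁰ K⁴.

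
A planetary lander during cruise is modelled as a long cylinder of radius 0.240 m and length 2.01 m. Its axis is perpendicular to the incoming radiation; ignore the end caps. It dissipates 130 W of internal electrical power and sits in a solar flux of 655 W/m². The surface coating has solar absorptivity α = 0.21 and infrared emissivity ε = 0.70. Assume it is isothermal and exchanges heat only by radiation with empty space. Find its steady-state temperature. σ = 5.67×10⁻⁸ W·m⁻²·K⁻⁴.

At steady state, absorbed solar power + internal power = radiated power.
Absorbed: α·S·A_cross = 0.21·655·0.9648 = 132.7 W (cross-section 2rL).
Total input = 132.7 + 130 = 262.7 W.
Radiated: εσ·A_surf·T⁴ with A_surf = 2πrL = 3.031 m².
T⁴ = 262.7/(0.70·5.67×10⁻⁸·3.031) = 2.184×10⁹ K⁴.

T ≈ 216 K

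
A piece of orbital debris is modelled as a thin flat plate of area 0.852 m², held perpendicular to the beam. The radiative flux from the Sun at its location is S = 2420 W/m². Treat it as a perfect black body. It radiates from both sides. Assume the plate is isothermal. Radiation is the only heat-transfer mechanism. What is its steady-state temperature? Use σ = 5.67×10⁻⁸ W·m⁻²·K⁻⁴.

T ≈ 382 K

At equilibrium, absorbed power = emitted power.
Absorbing cross-section = A = 0.8520 m²; emitting surface = 2A = 1.704 m² (ratio 2).
S·A_cross = εσ·A_surf·T⁴  ⇒  T⁴ = S/(2σ).
T⁴ = 1.00·2420/(2·5.67×10⁻⁸) = 2.134×10¹⁰ K⁴.
T = (2.134×10¹⁰)^(1/4).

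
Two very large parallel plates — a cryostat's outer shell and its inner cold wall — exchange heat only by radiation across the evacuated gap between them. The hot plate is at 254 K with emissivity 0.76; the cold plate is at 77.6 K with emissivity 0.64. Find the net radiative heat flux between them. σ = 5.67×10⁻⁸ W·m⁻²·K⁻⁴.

For two infinite grey parallel plates, q = σ(T₁⁴ − T₂⁴)/(1/ε₁ + 1/ε₂ − 1).
T₁⁴ − T₂⁴ = 4.162×10⁹ − 3.626×10⁷ = 4.126×10⁹ K⁴.
1/ε₁ + 1/ε₂ − 1 = 1.316 + 1.562 − 1 = 1.878.
q = 5.67×10⁻⁸ × 4.126×10⁹ / 1.878.

q ≈ 125 W/m²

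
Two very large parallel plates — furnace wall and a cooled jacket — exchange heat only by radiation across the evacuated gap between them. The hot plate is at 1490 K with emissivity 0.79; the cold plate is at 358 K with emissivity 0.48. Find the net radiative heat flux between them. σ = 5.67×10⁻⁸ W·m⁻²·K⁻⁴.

q ≈ 1.19×10⁵ W/m²

For two infinite grey parallel plates, q = σ(T₁⁴ − T₂⁴)/(1/ε₁ + 1/ε₂ − 1).
T₁⁴ − T₂⁴ = 4.929×10¹² − 1.643×10¹⁰ = 4.912×10¹² K⁴.
1/ε₁ + 1/ε₂ − 1 = 1.266 + 2.083 − 1 = 2.349.
q = 5.67×10⁻⁸ × 4.912×10¹² / 2.349.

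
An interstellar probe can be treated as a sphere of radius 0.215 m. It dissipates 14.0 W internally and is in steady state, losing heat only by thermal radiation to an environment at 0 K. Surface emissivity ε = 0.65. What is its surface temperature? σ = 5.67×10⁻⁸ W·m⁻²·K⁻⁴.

Steady state: internal power = radiated power, P = εσA T⁴.
Radiating area A = 4πr² = 0.5809 m².
T⁴ = P/(εσA) = 14.0/(0.65·5.67×10⁻⁸·0.5809) = 6.540×10⁸ K⁴.
T = (6.540×10⁸)^(1/4).

T ≈ 160 K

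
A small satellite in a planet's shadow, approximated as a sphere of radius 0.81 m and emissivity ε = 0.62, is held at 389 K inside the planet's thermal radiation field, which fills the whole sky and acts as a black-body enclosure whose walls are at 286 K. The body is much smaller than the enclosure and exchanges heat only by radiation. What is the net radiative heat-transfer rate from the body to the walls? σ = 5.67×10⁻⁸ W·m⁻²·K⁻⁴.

For a small grey body in a large enclosure: P_net = εσA(T_body⁴ − T_wall⁴).
A = 4πr² = 8.245 m²; T_body⁴ − T_wall⁴ = 2.290×10¹⁰ − 6.691×10⁹ = 1.621×10¹⁰ K⁴.
|P_net| = 0.62·5.67×10⁻⁸·8.245·1.621×10¹⁰.

P_net ≈ 4700 W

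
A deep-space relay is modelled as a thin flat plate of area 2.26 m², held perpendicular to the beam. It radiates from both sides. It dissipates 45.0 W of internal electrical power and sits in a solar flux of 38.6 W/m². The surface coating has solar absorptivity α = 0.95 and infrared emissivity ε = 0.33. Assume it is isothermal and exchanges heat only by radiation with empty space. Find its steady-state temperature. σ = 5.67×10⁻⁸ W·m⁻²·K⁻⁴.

At steady state, absorbed solar power + internal power = radiated power.
Absorbed: α·S·A_cross = 0.95·38.6·2.260 = 82.87 W (cross-section A).
Total input = 82.87 + 45.0 = 127.9 W.
Radiated: εσ·A_surf·T⁴ with A_surf = 2A = 4.520 m².
T⁴ = 127.9/(0.33·5.67×10⁻⁸·4.520) = 1.512×10⁹ K⁴.

T ≈ 197 K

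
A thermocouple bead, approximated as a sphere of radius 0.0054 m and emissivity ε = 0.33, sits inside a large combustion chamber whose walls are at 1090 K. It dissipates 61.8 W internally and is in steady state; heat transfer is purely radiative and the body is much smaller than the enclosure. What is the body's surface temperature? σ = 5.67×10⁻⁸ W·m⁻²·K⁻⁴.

T ≈ 1800 K

For a small grey body in a large enclosure, net radiated power = εσA(T⁴ − T_w⁴).
Steady state: P = εσA(T⁴ − T_w⁴) with A = 4πr² = 3.664×10⁻⁴ m².
T⁴ = P/(εσA) + T_w⁴ = 61.8/(0.33·5.67×10⁻⁸·3.664×10⁻⁴) + (1090)⁴
    = 9.014×10¹² + 1.412×10¹² = 1.043×10¹³ K⁴.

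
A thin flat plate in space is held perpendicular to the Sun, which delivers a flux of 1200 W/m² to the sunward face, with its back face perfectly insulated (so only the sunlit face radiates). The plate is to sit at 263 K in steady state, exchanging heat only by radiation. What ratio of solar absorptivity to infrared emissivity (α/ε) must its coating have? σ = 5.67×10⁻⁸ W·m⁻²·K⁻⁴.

Balance: αS·A = εσ·1A·T⁴ ⇒ α/ε = σT⁴/S.
α/ε = 5.67×10⁻⁸·(263)⁴/1200 = 5.67×10⁻⁸·4.784×10⁹/1200.

α/ε ≈ 0.226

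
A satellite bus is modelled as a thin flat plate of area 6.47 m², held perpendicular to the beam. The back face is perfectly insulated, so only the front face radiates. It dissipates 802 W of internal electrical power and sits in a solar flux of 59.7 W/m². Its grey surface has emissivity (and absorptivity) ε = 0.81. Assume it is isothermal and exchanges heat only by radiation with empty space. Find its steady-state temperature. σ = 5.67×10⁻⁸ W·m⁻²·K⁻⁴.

At steady state, absorbed solar power + internal power = radiated power.
Absorbed: α·S·A_cross = 0.81·59.7·6.470 = 312.9 W (cross-section A).
Total input = 312.9 + 802 = 1115 W.
Radiated: εσ·A_surf·T⁴ with A_surf = A = 6.470 m².
T⁴ = 1115/(0.81·5.67×10⁻⁸·6.470) = 3.752×10⁹ K⁴.

T ≈ 247 K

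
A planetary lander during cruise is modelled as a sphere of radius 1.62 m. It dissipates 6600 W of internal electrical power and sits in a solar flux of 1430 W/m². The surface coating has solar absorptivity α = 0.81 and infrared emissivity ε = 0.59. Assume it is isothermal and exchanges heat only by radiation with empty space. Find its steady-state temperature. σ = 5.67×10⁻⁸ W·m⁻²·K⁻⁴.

At steady state, absorbed solar power + internal power = radiated power.
Absorbed: α·S·A_cross = 0.81·1430·8.245 = 9550 W (cross-section πr²).
Total input = 9550 + 6600 = 16150 W.
Radiated: εσ·A_surf·T⁴ with A_surf = 4πr² = 32.98 m².
T⁴ = 16150/(0.59·5.67×10⁻⁸·32.98) = 1.464×10¹⁰ K⁴.

T ≈ 348 K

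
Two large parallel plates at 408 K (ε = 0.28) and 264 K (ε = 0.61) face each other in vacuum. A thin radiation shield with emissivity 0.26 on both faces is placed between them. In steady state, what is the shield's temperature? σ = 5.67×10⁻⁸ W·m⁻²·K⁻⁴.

T_s ≈ 346 K

In steady state the net flux on the hot side equals that on the cold side.
σ(T₁⁴−T_s⁴)/D₁ = σ(T_s⁴−T₂⁴)/D₂, with D₁ = 1/ε₁+1/ε_s−1 = 6.418, D₂ = 1/ε_s+1/ε₂−1 = 4.485.
Solve for T_s⁴: T_s⁴ = (D₂·T₁⁴ + D₁·T₂⁴)/(D₁+D₂) = 1.426×10¹⁰ K⁴.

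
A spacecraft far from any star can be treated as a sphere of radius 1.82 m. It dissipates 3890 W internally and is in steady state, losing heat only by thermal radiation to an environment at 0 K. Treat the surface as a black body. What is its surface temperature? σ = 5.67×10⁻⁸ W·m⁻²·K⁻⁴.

T ≈ 201 K

Steady state: internal power = radiated power, P = εσA T⁴.
Radiating area A = 4πr² = 41.62 m².
T⁴ = P/(εσA) = 3890/(1.0·5.67×10⁻⁸·41.62) = 1.648×10⁹ K⁴.
T = (1.648×10⁹)^(1/4).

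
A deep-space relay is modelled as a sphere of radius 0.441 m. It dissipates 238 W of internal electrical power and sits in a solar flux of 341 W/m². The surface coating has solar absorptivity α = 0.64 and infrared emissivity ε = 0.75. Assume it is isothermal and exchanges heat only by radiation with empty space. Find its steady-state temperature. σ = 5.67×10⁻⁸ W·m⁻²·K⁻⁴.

At steady state, absorbed solar power + internal power = radiated power.
Absorbed: α·S·A_cross = 0.64·341·0.6110 = 133.3 W (cross-section πr²).
Total input = 133.3 + 238 = 371.3 W.
Radiated: εσ·A_surf·T⁴ with A_surf = 4πr² = 2.444 m².
T⁴ = 371.3/(0.75·5.67×10⁻⁸·2.444) = 3.573×10⁹ K⁴.

T ≈ 244 K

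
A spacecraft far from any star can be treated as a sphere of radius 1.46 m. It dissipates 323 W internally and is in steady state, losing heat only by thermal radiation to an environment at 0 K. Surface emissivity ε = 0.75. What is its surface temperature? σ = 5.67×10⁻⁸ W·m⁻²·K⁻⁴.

Steady state: internal power = radiated power, P = εσA T⁴.
Radiating area A = 4πr² = 26.79 m².
T⁴ = P/(εσA) = 323/(0.75·5.67×10⁻⁸·26.79) = 2.836×10⁸ K⁴.
T = (2.836×10⁸)^(1/4).

T ≈ 130 K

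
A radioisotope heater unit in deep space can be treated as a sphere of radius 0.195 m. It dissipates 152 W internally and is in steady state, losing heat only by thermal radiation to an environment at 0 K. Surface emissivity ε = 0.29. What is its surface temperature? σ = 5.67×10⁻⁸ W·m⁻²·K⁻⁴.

T ≈ 373 K

Steady state: internal power = radiated power, P = εσA T⁴.
Radiating area A = 4πr² = 0.4778 m².
T⁴ = P/(εσA) = 152/(0.29·5.67×10⁻⁸·0.4778) = 1.935×10¹⁰ K⁴.
T = (1.935×10¹⁰)^(1/4).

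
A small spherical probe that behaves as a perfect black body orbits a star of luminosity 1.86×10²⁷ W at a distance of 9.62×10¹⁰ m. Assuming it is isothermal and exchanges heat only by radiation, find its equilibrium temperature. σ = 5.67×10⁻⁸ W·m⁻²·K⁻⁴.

First find the stellar flux at distance d: S = L/(4πd²) = 1.86×10²⁷/(4π·(9.62×10¹⁰)²) = 15990 W/m².
For an isothermal sphere, absorbed (1−a)S·πr² = emitted σ·4πr²·T⁴, so T⁴ = (1−a)S/(4σ).
T⁴ = 1.00·15990/(4·5.67×10⁻⁸) = 7.052×10¹⁰ K⁴.

T ≈ 515 K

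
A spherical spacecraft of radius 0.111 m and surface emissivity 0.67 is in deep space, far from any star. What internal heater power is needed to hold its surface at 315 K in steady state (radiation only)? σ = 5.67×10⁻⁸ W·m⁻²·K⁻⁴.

P = εσ·4πr²·T⁴.
4πr² = 0.1548 m²; T⁴ = 9.846×10⁹ K⁴.
P = 0.67·5.67×10⁻⁸·0.1548·9.846×10⁹.

P ≈ 57.9 W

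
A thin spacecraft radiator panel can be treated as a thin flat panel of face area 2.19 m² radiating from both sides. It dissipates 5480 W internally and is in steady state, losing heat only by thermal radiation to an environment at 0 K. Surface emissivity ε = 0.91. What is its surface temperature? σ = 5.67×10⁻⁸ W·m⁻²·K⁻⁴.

T ≈ 395 K

Steady state: internal power = radiated power, P = εσA T⁴.
Radiating area A = 2·2.19 = 4.380 m².
T⁴ = P/(εσA) = 5480/(0.91·5.67×10⁻⁸·4.380) = 2.425×10¹⁰ K⁴.
T = (2.425×10¹⁰)^(1/4).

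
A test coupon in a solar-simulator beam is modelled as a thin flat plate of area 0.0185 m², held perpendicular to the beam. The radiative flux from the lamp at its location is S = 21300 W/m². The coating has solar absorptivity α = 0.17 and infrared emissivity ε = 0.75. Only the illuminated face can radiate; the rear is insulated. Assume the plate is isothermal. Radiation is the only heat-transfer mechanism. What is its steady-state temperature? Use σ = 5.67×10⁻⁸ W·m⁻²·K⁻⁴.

At equilibrium, absorbed power = emitted power.
Absorbing cross-section = A = 0.01850 m²; emitting surface = A = 0.01850 m² (ratio 1).
αS·A_cross = εσ·A_surf·T⁴  ⇒  T⁴ = αS/(ε·1σ).
T⁴ = 0.170·21300/(0.75·1·5.67×10⁻⁸) = 8.515×10¹⁰ K⁴.
T = (8.515×10¹⁰)^(1/4).

T ≈ 540 K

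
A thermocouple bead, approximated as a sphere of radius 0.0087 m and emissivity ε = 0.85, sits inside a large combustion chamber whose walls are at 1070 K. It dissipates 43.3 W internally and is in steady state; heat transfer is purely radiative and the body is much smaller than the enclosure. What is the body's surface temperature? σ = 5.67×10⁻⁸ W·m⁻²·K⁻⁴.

T ≈ 1230 K

For a small grey body in a large enclosure, net radiated power = εσA(T⁴ − T_w⁴).
Steady state: P = εσA(T⁴ − T_w⁴) with A = 4πr² = 9.511×10⁻⁴ m².
T⁴ = P/(εσA) + T_w⁴ = 43.3/(0.85·5.67×10⁻⁸·9.511×10⁻⁴) + (1070)⁴
    = 9.446×10¹¹ + 1.311×10¹² = 2.255×10¹² K⁴.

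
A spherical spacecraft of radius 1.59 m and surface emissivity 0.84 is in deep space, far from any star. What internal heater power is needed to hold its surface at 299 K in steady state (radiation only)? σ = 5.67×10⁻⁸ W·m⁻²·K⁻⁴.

P = εσ·4πr²·T⁴.
4πr² = 31.77 m²; T⁴ = 7.993×10⁹ K⁴.
P = 0.84·5.67×10⁻⁸·31.77·7.993×10⁹.

P ≈ 12100 W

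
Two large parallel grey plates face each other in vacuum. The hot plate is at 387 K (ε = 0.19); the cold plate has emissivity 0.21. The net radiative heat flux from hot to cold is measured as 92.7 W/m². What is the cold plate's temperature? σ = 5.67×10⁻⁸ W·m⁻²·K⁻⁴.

T₂ ≈ 296 K

q = σ(T₁⁴ − T₂⁴)/(1/ε₁ + 1/ε₂ − 1); denominator = 9.025.
T₂⁴ = T₁⁴ − q·(1/ε₁+1/ε₂−1)/σ = 2.243×10¹⁰ − 92.7·9.025/5.67×10⁻⁸
    = 7.675×10⁹ K⁴.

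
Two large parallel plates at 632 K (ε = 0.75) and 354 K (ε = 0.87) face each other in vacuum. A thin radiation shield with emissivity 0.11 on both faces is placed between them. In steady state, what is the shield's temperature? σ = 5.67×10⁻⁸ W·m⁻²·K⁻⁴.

In steady state the net flux on the hot side equals that on the cold side.
σ(T₁⁴−T_s⁴)/D₁ = σ(T_s⁴−T₂⁴)/D₂, with D₁ = 1/ε₁+1/ε_s−1 = 9.424, D₂ = 1/ε_s+1/ε₂−1 = 9.240.
Solve for T_s⁴: T_s⁴ = (D₂·T₁⁴ + D₁·T₂⁴)/(D₁+D₂) = 8.691×10¹⁰ K⁴.

T_s ≈ 543 K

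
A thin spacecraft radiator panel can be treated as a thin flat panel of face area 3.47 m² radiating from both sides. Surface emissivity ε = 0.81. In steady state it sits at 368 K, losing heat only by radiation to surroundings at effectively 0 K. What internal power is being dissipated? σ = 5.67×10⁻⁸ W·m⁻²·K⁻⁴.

P ≈ 5850 W

Steady state: P = εσA T⁴.
A = 2·3.47 = 6.940 m²; T⁴ = (368)⁴ = 1.834×10¹⁰ K⁴.
P = 0.81 × 5.67×10⁻⁸ × 6.940 × 1.834×10¹⁰.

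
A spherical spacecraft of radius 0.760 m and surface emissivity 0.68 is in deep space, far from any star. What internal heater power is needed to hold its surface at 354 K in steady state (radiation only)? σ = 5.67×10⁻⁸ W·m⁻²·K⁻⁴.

P = εσ·4πr²·T⁴.
4πr² = 7.258 m²; T⁴ = 1.570×10¹⁰ K⁴.
P = 0.68·5.67×10⁻⁸·7.258·1.570×10¹⁰.

P ≈ 4390 W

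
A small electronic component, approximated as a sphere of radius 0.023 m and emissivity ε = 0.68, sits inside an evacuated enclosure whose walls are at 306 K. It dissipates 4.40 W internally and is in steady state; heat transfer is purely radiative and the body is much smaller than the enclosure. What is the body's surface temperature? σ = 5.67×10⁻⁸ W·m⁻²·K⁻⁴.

T ≈ 401 K

For a small grey body in a large enclosure, net radiated power = εσA(T⁴ − T_w⁴).
Steady state: P = εσA(T⁴ − T_w⁴) with A = 4πr² = 0.006648 m².
T⁴ = P/(εσA) + T_w⁴ = 4.40/(0.68·5.67×10⁻⁸·0.006648) + (306)⁴
    = 1.717×10¹⁰ + 8.768×10⁹ = 2.593×10¹⁰ K⁴.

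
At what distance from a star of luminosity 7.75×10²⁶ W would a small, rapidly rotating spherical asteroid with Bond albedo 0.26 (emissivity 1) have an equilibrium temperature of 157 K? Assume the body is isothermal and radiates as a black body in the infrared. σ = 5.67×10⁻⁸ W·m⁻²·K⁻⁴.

For an isothermal black-emitting sphere, (1−a)S·πr² = σ·4πr²·T⁴ ⇒ S = 4σT⁴/(1−a).
S = 4·5.67×10⁻⁸·(157)⁴/0.740 = 186.2 W/m².
Flux falls as S = L/(4πd²), so d = √(L/(4πS)) = √(7.75×10²⁶/(4π·186.2)).

d ≈ 5.75×10¹¹ m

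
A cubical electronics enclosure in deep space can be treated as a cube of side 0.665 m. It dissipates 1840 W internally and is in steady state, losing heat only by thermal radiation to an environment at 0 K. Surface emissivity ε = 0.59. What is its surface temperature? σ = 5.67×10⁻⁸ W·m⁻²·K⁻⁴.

T ≈ 379 K

Steady state: internal power = radiated power, P = εσA T⁴.
Radiating area A = 6L² = 2.653 m².
T⁴ = P/(εσA) = 1840/(0.59·5.67×10⁻⁸·2.653) = 2.073×10¹⁰ K⁴.
T = (2.073×10¹⁰)^(1/4).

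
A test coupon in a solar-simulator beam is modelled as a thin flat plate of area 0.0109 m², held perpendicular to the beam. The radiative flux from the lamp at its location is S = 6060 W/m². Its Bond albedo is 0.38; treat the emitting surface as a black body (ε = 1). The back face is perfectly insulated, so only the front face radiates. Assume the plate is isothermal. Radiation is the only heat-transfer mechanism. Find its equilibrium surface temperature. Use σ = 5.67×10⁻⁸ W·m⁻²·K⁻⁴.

T ≈ 507 K

At equilibrium, absorbed power = emitted power.
Absorbing cross-section = A = 0.01090 m²; emitting surface = A = 0.01090 m² (ratio 1).
(1−a)S·A_cross = εσ·A_surf·T⁴  ⇒  T⁴ = (1−a)S/(1σ).
T⁴ = 0.620·6060/(1·5.67×10⁻⁸) = 6.626×10¹⁰ K⁴.
T = (6.626×10¹⁰)^(1/4).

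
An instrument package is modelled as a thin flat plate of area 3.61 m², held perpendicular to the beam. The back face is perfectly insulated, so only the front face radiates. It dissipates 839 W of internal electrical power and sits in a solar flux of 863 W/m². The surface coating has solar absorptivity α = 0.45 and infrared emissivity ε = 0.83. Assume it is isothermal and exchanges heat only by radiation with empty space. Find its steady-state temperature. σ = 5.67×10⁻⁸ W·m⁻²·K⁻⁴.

At steady state, absorbed solar power + internal power = radiated power.
Absorbed: α·S·A_cross = 0.45·863·3.610 = 1402 W (cross-section A).
Total input = 1402 + 839 = 2241 W.
Radiated: εσ·A_surf·T⁴ with A_surf = A = 3.610 m².
T⁴ = 2241/(0.83·5.67×10⁻⁸·3.610) = 1.319×10¹⁰ K⁴.

T ≈ 339 K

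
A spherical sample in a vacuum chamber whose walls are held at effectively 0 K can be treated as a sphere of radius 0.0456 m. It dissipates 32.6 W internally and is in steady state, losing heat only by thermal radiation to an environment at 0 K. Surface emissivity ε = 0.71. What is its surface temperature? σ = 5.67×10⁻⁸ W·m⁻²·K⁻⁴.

T ≈ 420 K

Steady state: internal power = radiated power, P = εσA T⁴.
Radiating area A = 4πr² = 0.02613 m².
T⁴ = P/(εσA) = 32.6/(0.71·5.67×10⁻⁸·0.02613) = 3.099×10¹⁰ K⁴.
T = (3.099×10¹⁰)^(1/4).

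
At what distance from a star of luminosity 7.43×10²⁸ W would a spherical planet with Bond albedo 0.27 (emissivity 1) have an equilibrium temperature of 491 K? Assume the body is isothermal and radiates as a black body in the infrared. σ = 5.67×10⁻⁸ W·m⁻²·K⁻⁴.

For an isothermal black-emitting sphere, (1−a)S·πr² = σ·4πr²·T⁴ ⇒ S = 4σT⁴/(1−a).
S = 4·5.67×10⁻⁸·(491)⁴/0.730 = 18060 W/m².
Flux falls as S = L/(4πd²), so d = √(L/(4πS)) = √(7.43×10²⁸/(4π·18060)).

d ≈ 5.72×10¹¹ m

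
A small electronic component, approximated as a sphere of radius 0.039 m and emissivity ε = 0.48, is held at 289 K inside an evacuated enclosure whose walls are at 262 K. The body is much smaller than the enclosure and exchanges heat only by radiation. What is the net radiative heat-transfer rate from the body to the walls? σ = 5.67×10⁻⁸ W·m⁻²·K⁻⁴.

P_net ≈ 1.18 W

For a small grey body in a large enclosure: P_net = εσA(T_body⁴ − T_wall⁴).
A = 4πr² = 0.01911 m²; T_body⁴ − T_wall⁴ = 6.976×10⁹ − 4.712×10⁹ = 2.264×10⁹ K⁴.
|P_net| = 0.48·5.67×10⁻⁸·0.01911·2.264×10⁹.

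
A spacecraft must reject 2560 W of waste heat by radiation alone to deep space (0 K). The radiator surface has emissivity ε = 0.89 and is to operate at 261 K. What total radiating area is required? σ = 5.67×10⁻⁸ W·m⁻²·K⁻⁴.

P = εσA T⁴ ⇒ A = P/(εσT⁴).
T⁴ = 4.640×10⁹ K⁴.
A = 2560/(0.89 × 5.67×10⁻⁸ × 4.640×10⁹).

A ≈ 10.9 m²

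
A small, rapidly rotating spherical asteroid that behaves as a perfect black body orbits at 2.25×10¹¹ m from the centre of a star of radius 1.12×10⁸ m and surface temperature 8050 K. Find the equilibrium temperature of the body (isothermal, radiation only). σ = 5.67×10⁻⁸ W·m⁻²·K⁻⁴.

The star's surface emits σT_*⁴; at distance d the flux is S = σT_*⁴(R_*/d)².
S = 5.67×10⁻⁸·(8050)⁴·(1.12×10⁸/2.25×10¹¹)² = 59.00 W/m².
For an isothermal sphere T⁴ = (1−a)S/(4σ) = 2.601×10⁸ K⁴.

T ≈ 127 K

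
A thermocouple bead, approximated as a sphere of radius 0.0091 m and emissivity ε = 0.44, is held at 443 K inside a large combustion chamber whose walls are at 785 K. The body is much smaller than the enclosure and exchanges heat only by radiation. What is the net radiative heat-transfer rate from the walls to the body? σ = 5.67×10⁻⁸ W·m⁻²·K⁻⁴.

P_net ≈ 8.86 W

For a small grey body in a large enclosure: P_net = εσA(T_body⁴ − T_wall⁴).
A = 4πr² = 0.001041 m²; T_body⁴ − T_wall⁴ = 3.851×10¹⁰ − 3.797×10¹¹ = -3.412×10¹¹ K⁴.
|P_net| = 0.44·5.67×10⁻⁸·0.001041·3.412×10¹¹.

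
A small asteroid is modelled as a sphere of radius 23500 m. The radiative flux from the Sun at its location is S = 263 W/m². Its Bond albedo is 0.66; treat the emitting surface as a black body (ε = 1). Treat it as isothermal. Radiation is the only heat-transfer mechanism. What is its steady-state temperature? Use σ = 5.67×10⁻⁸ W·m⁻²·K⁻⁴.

T ≈ 141 K

At equilibrium, absorbed power = emitted power.
Absorbing cross-section = πr² = 1.735×10⁹ m²; emitting surface = 4πr² = 6.940×10⁹ m² (ratio 4).
(1−a)S·A_cross = εσ·A_surf·T⁴  ⇒  T⁴ = (1−a)S/(4σ).
T⁴ = 0.340·263/(4·5.67×10⁻⁸) = 3.943×10⁸ K⁴.
T = (3.943×10⁸)^(1/4).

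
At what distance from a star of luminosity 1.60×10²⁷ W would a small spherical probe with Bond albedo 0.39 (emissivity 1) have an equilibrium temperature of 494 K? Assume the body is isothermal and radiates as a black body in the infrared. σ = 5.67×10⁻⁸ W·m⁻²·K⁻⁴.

For an isothermal black-emitting sphere, (1−a)S·πr² = σ·4πr²·T⁴ ⇒ S = 4σT⁴/(1−a).
S = 4·5.67×10⁻⁸·(494)⁴/0.610 = 22140 W/m².
Flux falls as S = L/(4πd²), so d = √(L/(4πS)) = √(1.60×10²⁷/(4π·22140)).

d ≈ 7.58×10¹⁰ m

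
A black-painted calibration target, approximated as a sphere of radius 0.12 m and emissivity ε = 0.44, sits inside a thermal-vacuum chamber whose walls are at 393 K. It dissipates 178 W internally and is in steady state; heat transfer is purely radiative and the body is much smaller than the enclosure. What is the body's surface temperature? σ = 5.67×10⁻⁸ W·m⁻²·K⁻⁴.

T ≈ 502 K

For a small grey body in a large enclosure, net radiated power = εσA(T⁴ − T_w⁴).
Steady state: P = εσA(T⁴ − T_w⁴) with A = 4πr² = 0.1810 m².
T⁴ = P/(εσA) + T_w⁴ = 178/(0.44·5.67×10⁻⁸·0.1810) + (393)⁴
    = 3.943×10¹⁰ + 2.385×10¹⁰ = 6.328×10¹⁰ K⁴.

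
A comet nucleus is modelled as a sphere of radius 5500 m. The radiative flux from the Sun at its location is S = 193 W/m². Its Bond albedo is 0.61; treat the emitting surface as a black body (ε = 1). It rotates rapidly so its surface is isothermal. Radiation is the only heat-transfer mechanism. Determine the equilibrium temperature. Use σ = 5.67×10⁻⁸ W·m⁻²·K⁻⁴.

T ≈ 135 K

At equilibrium, absorbed power = emitted power.
Absorbing cross-section = πr² = 9.503×10⁷ m²; emitting surface = 4πr² = 3.801×10⁸ m² (ratio 4).
(1−a)S·A_cross = εσ·A_surf·T⁴  ⇒  T⁴ = (1−a)S/(4σ).
T⁴ = 0.390·193/(4·5.67×10⁻⁸) = 3.319×10⁸ K⁴.
T = (3.319×10⁸)^(1/4).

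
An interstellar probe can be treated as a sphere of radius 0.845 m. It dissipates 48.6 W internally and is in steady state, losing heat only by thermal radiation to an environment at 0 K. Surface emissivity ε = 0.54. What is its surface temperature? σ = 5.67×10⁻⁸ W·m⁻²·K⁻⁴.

Steady state: internal power = radiated power, P = εσA T⁴.
Radiating area A = 4πr² = 8.973 m².
T⁴ = P/(εσA) = 48.6/(0.54·5.67×10⁻⁸·8.973) = 1.769×10⁸ K⁴.
T = (1.769×10⁸)^(1/4).

T ≈ 115 K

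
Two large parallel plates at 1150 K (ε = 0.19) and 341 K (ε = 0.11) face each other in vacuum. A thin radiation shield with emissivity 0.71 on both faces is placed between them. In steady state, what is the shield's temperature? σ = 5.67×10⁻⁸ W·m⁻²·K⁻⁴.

T_s ≈ 1020 K

In steady state the net flux on the hot side equals that on the cold side.
σ(T₁⁴−T_s⁴)/D₁ = σ(T_s⁴−T₂⁴)/D₂, with D₁ = 1/ε₁+1/ε_s−1 = 5.672, D₂ = 1/ε_s+1/ε₂−1 = 9.499.
Solve for T_s⁴: T_s⁴ = (D₂·T₁⁴ + D₁·T₂⁴)/(D₁+D₂) = 1.100×10¹² K⁴.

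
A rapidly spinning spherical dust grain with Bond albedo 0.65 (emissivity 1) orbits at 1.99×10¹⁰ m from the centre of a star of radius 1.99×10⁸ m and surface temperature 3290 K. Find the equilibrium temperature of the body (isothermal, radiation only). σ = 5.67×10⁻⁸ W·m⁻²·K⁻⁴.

The star's surface emits σT_*⁴; at distance d the flux is S = σT_*⁴(R_*/d)².
S = 5.67×10⁻⁸·(3290)⁴·(1.99×10⁸/1.99×10¹⁰)² = 664.3 W/m².
For an isothermal sphere T⁴ = (1−a)S/(4σ) = 1.025×10⁹ K⁴.

T ≈ 179 K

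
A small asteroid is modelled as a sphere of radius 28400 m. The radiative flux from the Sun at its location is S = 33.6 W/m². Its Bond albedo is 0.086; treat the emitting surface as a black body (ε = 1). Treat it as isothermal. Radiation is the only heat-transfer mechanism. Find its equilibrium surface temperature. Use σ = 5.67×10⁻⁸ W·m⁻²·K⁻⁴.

At equilibrium, absorbed power = emitted power.
Absorbing cross-section = πr² = 2.534×10⁹ m²; emitting surface = 4πr² = 1.014×10¹⁰ m² (ratio 4).
(1−a)S·A_cross = εσ·A_surf·T⁴  ⇒  T⁴ = (1−a)S/(4σ).
T⁴ = 0.914·33.6/(4·5.67×10⁻⁸) = 1.354×10⁸ K⁴.
T = (1.354×10⁸)^(1/4).

T ≈ 108 K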